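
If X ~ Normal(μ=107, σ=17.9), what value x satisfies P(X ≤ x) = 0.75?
119.0734

We have X ~ Normal(μ=107, σ=17.9).

We want to find x such that P(X ≤ x) = 0.75.

This is the 75th percentile, which means 75% of values fall below this point.

Using the inverse CDF (quantile function):
x = F⁻¹(0.75) = 119.0734

Verification: P(X ≤ 119.0734) = 0.75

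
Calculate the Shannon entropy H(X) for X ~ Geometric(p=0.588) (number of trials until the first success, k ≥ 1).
1.1523 nats

We have X ~ Geometric(p=0.588) (number of trials until the first success, k ≥ 1).

The Shannon entropy measures the uncertainty or information content of the distribution.

For a Geometric distribution with p=0.588 (number of trials until the first success, k ≥ 1):
H(X) = 1.1523 nats

(In bits, this would be 1.6625 bits.)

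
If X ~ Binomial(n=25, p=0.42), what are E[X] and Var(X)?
E[X] = 10.5000, Var(X) = 6.0900

We have X ~ Binomial(n=25, p=0.42).

For a Binomial distribution with n=25, p=0.42:

Expected value:
E[X] = 10.5000

Variance:
Var(X) = 6.0900

Standard deviation:
σ = √Var(X) = 2.4678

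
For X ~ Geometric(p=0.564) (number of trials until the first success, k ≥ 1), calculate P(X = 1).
0.564000

We have X ~ Geometric(p=0.564) (number of trials until the first success, k ≥ 1).

For a Geometric distribution, the PMF gives us the probability of each outcome.

Using the PMF formula:
P(X = 1) = 0.564000

Rounded to 4 decimal places: 0.5640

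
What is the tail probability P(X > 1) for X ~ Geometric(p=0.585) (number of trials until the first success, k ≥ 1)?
0.415000

We have X ~ Geometric(p=0.585) (number of trials until the first success, k ≥ 1).

P(X > 1) = 1 - P(X ≤ 1)
                = 1 - F(1)
                = 1 - 0.585000
                = 0.415000

So there's approximately a 41.5% chance that X exceeds 1.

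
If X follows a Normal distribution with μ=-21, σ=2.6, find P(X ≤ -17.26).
0.924848

We have X ~ Normal(μ=-21, σ=2.6).

The CDF gives us P(X ≤ k).

Using the CDF:
P(X ≤ -17.26) = 0.924848

This means there's approximately a 92.5% chance that X is at most -17.26.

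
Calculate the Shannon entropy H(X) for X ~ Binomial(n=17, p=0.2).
1.9039 nats

We have X ~ Binomial(n=17, p=0.2).

The Shannon entropy measures the uncertainty or information content of the distribution.

For a Binomial distribution with n=17, p=0.2:
H(X) = 1.9039 nats

(In bits, this would be 2.7468 bits.)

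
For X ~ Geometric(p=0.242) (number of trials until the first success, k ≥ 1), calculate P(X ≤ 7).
0.856225

We have X ~ Geometric(p=0.242) (number of trials until the first success, k ≥ 1).

The CDF gives us P(X ≤ k).

Using the CDF:
P(X ≤ 7) = 0.856225

This means there's approximately a 85.6% chance that X is at most 7.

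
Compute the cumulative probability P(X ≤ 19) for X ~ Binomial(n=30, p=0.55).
0.864955

We have X ~ Binomial(n=30, p=0.55).

The CDF gives us P(X ≤ k).

Using the CDF:
P(X ≤ 19) = 0.864955

This means there's approximately a 86.5% chance that X is at most 19.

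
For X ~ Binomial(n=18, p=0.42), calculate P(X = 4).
0.046421

We have X ~ Binomial(n=18, p=0.42).

For a Binomial distribution, the PMF gives us the probability of each outcome.

Using the PMF formula:
P(X = 4) = 0.046421

Rounded to 4 decimal places: 0.0464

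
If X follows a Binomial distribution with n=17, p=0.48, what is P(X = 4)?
0.025679

We have X ~ Binomial(n=17, p=0.48).

For a Binomial distribution, the PMF gives us the probability of each outcome.

Using the PMF formula:
P(X = 4) = 0.025679

Rounded to 4 decimal places: 0.0257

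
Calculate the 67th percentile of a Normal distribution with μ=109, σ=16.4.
116.2146

We have X ~ Normal(μ=109, σ=16.4).

We want to find x such that P(X ≤ x) = 0.67.

This is the 67th percentile, which means 67% of values fall below this point.

Using the inverse CDF (quantile function):
x = F⁻¹(0.67) = 116.2146

Verification: P(X ≤ 116.2146) = 0.67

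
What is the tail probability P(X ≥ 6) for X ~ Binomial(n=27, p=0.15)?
0.209657

We have X ~ Binomial(n=27, p=0.15).

For discrete distributions, P(X ≥ 6) = 1 - P(X ≤ 5).

P(X ≤ 5) = 0.790343
P(X ≥ 6) = 1 - 0.790343 = 0.209657

So there's approximately a 21.0% chance that X is at least 6.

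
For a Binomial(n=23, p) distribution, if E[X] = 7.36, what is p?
p = 0.32

For a Binomial(n, p) distribution:
E[X] = n × p

Given n = 23 and E[X] = 7.36:
7.36 = 23 × p
p = 7.36 / 23 = 0.32

Verification: Binomial(23, 0.32) has E[X] = 7.36 ✓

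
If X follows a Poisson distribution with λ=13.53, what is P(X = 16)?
0.080194

We have X ~ Poisson(λ=13.53).

For a Poisson distribution, the PMF gives us the probability of each outcome.

Using the PMF formula:
P(X = 16) = 0.080194

Rounded to 4 decimal places: 0.0802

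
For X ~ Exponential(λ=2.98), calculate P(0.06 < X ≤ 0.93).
0.773699

We have X ~ Exponential(λ=2.98).

To find P(0.06 < X ≤ 0.93), we use:
P(0.06 < X ≤ 0.93) = P(X ≤ 0.93) - P(X ≤ 0.06)
                 = F(0.93) - F(0.06)
                 = 0.937426 - 0.163727
                 = 0.773699

So there's approximately a 77.4% chance that X falls in this range.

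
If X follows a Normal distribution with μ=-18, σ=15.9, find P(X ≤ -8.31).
0.728882

We have X ~ Normal(μ=-18, σ=15.9).

The CDF gives us P(X ≤ k).

Using the CDF:
P(X ≤ -8.31) = 0.728882

This means there's approximately a 72.9% chance that X is at most -8.31.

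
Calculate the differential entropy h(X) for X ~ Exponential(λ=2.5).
0.0837 nats

We have X ~ Exponential(λ=2.5).

The differential entropy measures the uncertainty or information content of the distribution.

For an Exponential distribution with λ=2.5:
h(X) = 0.0837 nats

(In bits, this would be 0.1208 bits.)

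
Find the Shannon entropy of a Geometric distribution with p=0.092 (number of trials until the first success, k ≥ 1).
3.3385 nats

We have X ~ Geometric(p=0.092) (number of trials until the first success, k ≥ 1).

The Shannon entropy measures the uncertainty or information content of the distribution.

For a Geometric distribution with p=0.092 (number of trials until the first success, k ≥ 1):
H(X) = 3.3385 nats

(In bits, this would be 4.8164 bits.)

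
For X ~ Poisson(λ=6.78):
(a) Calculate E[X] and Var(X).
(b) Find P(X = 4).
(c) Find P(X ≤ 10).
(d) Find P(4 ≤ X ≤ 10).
(a) E[X] = 6.7800, Var(X) = 6.7800
(b) P(X = 4) = 0.100044
(c) P(X ≤ 10) = 0.916358
(d) P(4 ≤ X ≤ 10) = 0.822378

We have X ~ Poisson(λ=6.78).

(a) Moments:
E[X] = 6.7800
Var(X) = 6.7800
σ = √Var(X) = 2.6038

(b) Point probability using PMF:
P(X = 4) = 0.100044

(c) Cumulative probability using CDF:
P(X ≤ 10) = F(10) = 0.916358

(d) Range probability:
P(4 ≤ X ≤ 10) = P(X ≤ 10) - P(X ≤ 3)
                   = F(10) - F(3)
                   = 0.916358 - 0.093980
                   = 0.822378

This means approximately 82.2% of outcomes fall in the interval [4, 10].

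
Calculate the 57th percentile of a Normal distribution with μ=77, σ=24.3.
81.2859

We have X ~ Normal(μ=77, σ=24.3).

We want to find x such that P(X ≤ x) = 0.57.

This is the 57th percentile, which means 57% of values fall below this point.

Using the inverse CDF (quantile function):
x = F⁻¹(0.57) = 81.2859

Verification: P(X ≤ 81.2859) = 0.57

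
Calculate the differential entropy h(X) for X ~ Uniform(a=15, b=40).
3.2189 nats

We have X ~ Uniform(a=15, b=40).

The differential entropy measures the uncertainty or information content of the distribution.

For a Uniform distribution with a=15, b=40:
h(X) = 3.2189 nats

(In bits, this would be 4.6439 bits.)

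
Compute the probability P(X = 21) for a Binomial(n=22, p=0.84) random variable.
0.090450

We have X ~ Binomial(n=22, p=0.84).

For a Binomial distribution, the PMF gives us the probability of each outcome.

Using the PMF formula:
P(X = 21) = 0.090450

Rounded to 4 decimal places: 0.0904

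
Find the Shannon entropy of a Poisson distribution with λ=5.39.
2.2436 nats

We have X ~ Poisson(λ=5.39).

The Shannon entropy measures the uncertainty or information content of the distribution.

For a Poisson distribution with λ=5.39:
H(X) = 2.2436 nats

(In bits, this would be 3.2368 bits.)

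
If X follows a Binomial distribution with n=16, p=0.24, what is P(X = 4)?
0.224223

We have X ~ Binomial(n=16, p=0.24).

For a Binomial distribution, the PMF gives us the probability of each outcome.

Using the PMF formula:
P(X = 4) = 0.224223

Rounded to 4 decimal places: 0.2242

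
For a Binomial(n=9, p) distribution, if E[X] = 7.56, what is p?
p = 0.84

For a Binomial(n, p) distribution:
E[X] = n × p

Given n = 9 and E[X] = 7.56:
7.56 = 9 × p
p = 7.56 / 9 = 0.84

Verification: Binomial(9, 0.84) has E[X] = 7.56 ✓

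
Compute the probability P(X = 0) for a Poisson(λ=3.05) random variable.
0.047359

We have X ~ Poisson(λ=3.05).

For a Poisson distribution, the PMF gives us the probability of each outcome.

Using the PMF formula:
P(X = 0) = 0.047359

Rounded to 4 decimal places: 0.0474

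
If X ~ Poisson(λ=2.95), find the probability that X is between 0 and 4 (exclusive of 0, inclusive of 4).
0.771254

We have X ~ Poisson(λ=2.95).

To find P(0 < X ≤ 4), we use:
P(0 < X ≤ 4) = P(X ≤ 4) - P(X ≤ 0)
                 = F(4) - F(0)
                 = 0.823594 - 0.052340
                 = 0.771254

So there's approximately a 77.1% chance that X falls in this range.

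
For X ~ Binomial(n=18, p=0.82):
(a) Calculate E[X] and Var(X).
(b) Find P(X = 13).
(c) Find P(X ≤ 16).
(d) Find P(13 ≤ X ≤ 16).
(a) E[X] = 14.7600, Var(X) = 2.6568
(b) P(X = 13) = 0.122694
(c) P(X ≤ 16) = 0.860889
(d) P(13 ≤ X ≤ 16) = 0.771954

We have X ~ Binomial(n=18, p=0.82).

(a) Moments:
E[X] = 14.7600
Var(X) = 2.6568
σ = √Var(X) = 1.6300

(b) Point probability using PMF:
P(X = 13) = 0.122694

(c) Cumulative probability using CDF:
P(X ≤ 16) = F(16) = 0.860889

(d) Range probability:
P(13 ≤ X ≤ 16) = P(X ≤ 16) - P(X ≤ 12)
                   = F(16) - F(12)
                   = 0.860889 - 0.088935
                   = 0.771954

This means approximately 77.2% of outcomes fall in the interval [13, 16].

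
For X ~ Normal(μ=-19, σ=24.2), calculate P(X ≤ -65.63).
0.026999

We have X ~ Normal(μ=-19, σ=24.2).

The CDF gives us P(X ≤ k).

Using the CDF:
P(X ≤ -65.63) = 0.026999

This means there's approximately a 2.7% chance that X is at most -65.63.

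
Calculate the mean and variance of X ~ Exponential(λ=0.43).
E[X] = 2.3256, Var(X) = 5.4083

We have X ~ Exponential(λ=0.43).

For an Exponential distribution with λ=0.43:

Expected value:
E[X] = 2.3256

Variance:
Var(X) = 5.4083

Standard deviation:
σ = √Var(X) = 2.3256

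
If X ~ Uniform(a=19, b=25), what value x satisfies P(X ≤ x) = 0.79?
23.7400

We have X ~ Uniform(a=19, b=25).

We want to find x such that P(X ≤ x) = 0.79.

This is the 79th percentile, which means 79% of values fall below this point.

Using the inverse CDF (quantile function):
x = F⁻¹(0.79) = 23.7400

Verification: P(X ≤ 23.7400) = 0.79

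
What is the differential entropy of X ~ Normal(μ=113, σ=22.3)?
4.5235 nats

We have X ~ Normal(μ=113, σ=22.3).

The differential entropy measures the uncertainty or information content of the distribution.

For a Normal distribution with μ=113, σ=22.3:
h(X) = 4.5235 nats

(In bits, this would be 6.5261 bits.)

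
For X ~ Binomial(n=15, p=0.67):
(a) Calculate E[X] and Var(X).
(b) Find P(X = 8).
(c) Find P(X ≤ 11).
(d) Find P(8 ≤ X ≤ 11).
(a) E[X] = 10.0500, Var(X) = 3.3165
(b) P(X = 8) = 0.111364
(c) P(X ≤ 11) = 0.782869
(d) P(8 ≤ X ≤ 11) = 0.699150

We have X ~ Binomial(n=15, p=0.67).

(a) Moments:
E[X] = 10.0500
Var(X) = 3.3165
σ = √Var(X) = 1.8211

(b) Point probability using PMF:
P(X = 8) = 0.111364

(c) Cumulative probability using CDF:
P(X ≤ 11) = F(11) = 0.782869

(d) Range probability:
P(8 ≤ X ≤ 11) = P(X ≤ 11) - P(X ≤ 7)
                   = F(11) - F(7)
                   = 0.782869 - 0.083719
                   = 0.699150

This means approximately 69.9% of outcomes fall in the interval [8, 11].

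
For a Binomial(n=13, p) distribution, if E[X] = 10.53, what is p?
p = 0.81

For a Binomial(n, p) distribution:
E[X] = n × p

Given n = 13 and E[X] = 10.53:
10.53 = 13 × p
p = 10.53 / 13 = 0.81

Verification: Binomial(13, 0.81) has E[X] = 10.53 ✓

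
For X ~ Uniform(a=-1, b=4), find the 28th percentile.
0.4000

We have X ~ Uniform(a=-1, b=4).

We want to find x such that P(X ≤ x) = 0.28.

This is the 28th percentile, which means 28% of values fall below this point.

Using the inverse CDF (quantile function):
x = F⁻¹(0.28) = 0.4000

Verification: P(X ≤ 0.4000) = 0.28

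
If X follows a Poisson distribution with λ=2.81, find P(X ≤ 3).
0.689712

We have X ~ Poisson(λ=2.81).

The CDF gives us P(X ≤ k).

Using the CDF:
P(X ≤ 3) = 0.689712

This means there's approximately a 69.0% chance that X is at most 3.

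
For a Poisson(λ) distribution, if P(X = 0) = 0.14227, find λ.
λ = 1.9500

For a Poisson(λ) distribution, the PMF at 0 is:
P(X = 0) = λ^0 e^(-λ) / 0! = e^(-λ)

Given P(X = 0) = 0.14227:
e^(-λ) = 0.14227
-λ = ln(0.14227)
λ = -ln(0.14227) = 1.9500

Verification: e^(-1.9500) = 0.14227 ✓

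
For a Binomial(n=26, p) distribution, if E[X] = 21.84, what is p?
p = 0.84

For a Binomial(n, p) distribution:
E[X] = n × p

Given n = 26 and E[X] = 21.84:
21.84 = 26 × p
p = 21.84 / 26 = 0.84

Verification: Binomial(26, 0.84) has E[X] = 21.84 ✓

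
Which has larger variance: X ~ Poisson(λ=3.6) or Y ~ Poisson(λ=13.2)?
Y has larger variance (13.2000 > 3.6000)

Compute the variance for each distribution:

X ~ Poisson(λ=3.6):
Var(X) = 3.6000

Y ~ Poisson(λ=13.2):
Var(Y) = 13.2000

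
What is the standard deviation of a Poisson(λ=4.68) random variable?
2.1633

We have X ~ Poisson(λ=4.68).

For a Poisson distribution with λ=4.68:
σ = √Var(X) = 2.1633

The standard deviation is the square root of the variance.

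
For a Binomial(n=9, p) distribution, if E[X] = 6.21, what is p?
p = 0.69

For a Binomial(n, p) distribution:
E[X] = n × p

Given n = 9 and E[X] = 6.21:
6.21 = 9 × p
p = 6.21 / 9 = 0.69

Verification: Binomial(9, 0.69) has E[X] = 6.21 ✓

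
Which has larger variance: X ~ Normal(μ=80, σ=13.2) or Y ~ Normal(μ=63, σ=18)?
Y has larger variance (324.0000 > 174.2400)

Compute the variance for each distribution:

X ~ Normal(μ=80, σ=13.2):
Var(X) = 174.2400

Y ~ Normal(μ=63, σ=18):
Var(Y) = 324.0000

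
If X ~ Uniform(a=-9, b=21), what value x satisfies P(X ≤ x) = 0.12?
-5.4000

We have X ~ Uniform(a=-9, b=21).

We want to find x such that P(X ≤ x) = 0.12.

This is the 12th percentile, which means 12% of values fall below this point.

Using the inverse CDF (quantile function):
x = F⁻¹(0.12) = -5.4000

Verification: P(X ≤ -5.4000) = 0.12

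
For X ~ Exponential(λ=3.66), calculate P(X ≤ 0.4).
0.768691

We have X ~ Exponential(λ=3.66).

The CDF gives us P(X ≤ k).

Using the CDF:
P(X ≤ 0.4) = 0.768691

This means there's approximately a 76.9% chance that X is at most 0.4.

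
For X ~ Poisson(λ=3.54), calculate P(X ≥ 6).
0.147718

We have X ~ Poisson(λ=3.54).

For discrete distributions, P(X ≥ 6) = 1 - P(X ≤ 5).

P(X ≤ 5) = 0.852282
P(X ≥ 6) = 1 - 0.852282 = 0.147718

So there's approximately a 14.8% chance that X is at least 6.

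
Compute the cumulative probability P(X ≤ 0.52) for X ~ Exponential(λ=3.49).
0.837130

We have X ~ Exponential(λ=3.49).

The CDF gives us P(X ≤ k).

Using the CDF:
P(X ≤ 0.52) = 0.837130

This means there's approximately a 83.7% chance that X is at most 0.52.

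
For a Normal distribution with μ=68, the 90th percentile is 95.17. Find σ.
σ = 21.2009

For X ~ Normal(μ, σ), the p-th percentile satisfies x = μ + z_p × σ,
where z_p = Φ⁻¹(p) is the standard normal quantile.

Step 1: z_{0.9} = Φ⁻¹(0.9) = 1.2816

Step 2: Solve for σ:
95.17 = 68 + 1.2816 × σ
σ = (95.17 - 68) / 1.2816
σ = 27.17 / 1.2816
σ = 21.2009

Verification: μ + z × σ = 68 + 1.2816 × 21.2009 = 95.17 ✓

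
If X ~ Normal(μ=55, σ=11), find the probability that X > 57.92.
0.395330

We have X ~ Normal(μ=55, σ=11).

P(X > 57.92) = 1 - P(X ≤ 57.92)
                = 1 - F(57.92)
                = 1 - 0.604670
                = 0.395330

So there's approximately a 39.5% chance that X exceeds 57.92.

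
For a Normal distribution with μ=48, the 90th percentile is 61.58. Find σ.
σ = 10.5965

For X ~ Normal(μ, σ), the p-th percentile satisfies x = μ + z_p × σ,
where z_p = Φ⁻¹(p) is the standard normal quantile.

Step 1: z_{0.9} = Φ⁻¹(0.9) = 1.2816

Step 2: Solve for σ:
61.58 = 48 + 1.2816 × σ
σ = (61.58 - 48) / 1.2816
σ = 13.58 / 1.2816
σ = 10.5965

Verification: μ + z × σ = 48 + 1.2816 × 10.5965 = 61.58 ✓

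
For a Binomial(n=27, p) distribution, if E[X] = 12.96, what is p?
p = 0.48

For a Binomial(n, p) distribution:
E[X] = n × p

Given n = 27 and E[X] = 12.96:
12.96 = 27 × p
p = 12.96 / 27 = 0.48

Verification: Binomial(27, 0.48) has E[X] = 12.96 ✓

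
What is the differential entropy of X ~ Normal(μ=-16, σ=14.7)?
4.1068 nats

We have X ~ Normal(μ=-16, σ=14.7).

The differential entropy measures the uncertainty or information content of the distribution.

For a Normal distribution with μ=-16, σ=14.7:
h(X) = 4.1068 nats

(In bits, this would be 5.9248 bits.)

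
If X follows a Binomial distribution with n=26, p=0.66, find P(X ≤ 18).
0.704562

We have X ~ Binomial(n=26, p=0.66).

The CDF gives us P(X ≤ k).

Using the CDF:
P(X ≤ 18) = 0.704562

This means there's approximately a 70.5% chance that X is at most 18.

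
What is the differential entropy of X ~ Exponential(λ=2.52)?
0.0757 nats

We have X ~ Exponential(λ=2.52).

The differential entropy measures the uncertainty or information content of the distribution.

For an Exponential distribution with λ=2.52:
h(X) = 0.0757 nats

(In bits, this would be 0.1093 bits.)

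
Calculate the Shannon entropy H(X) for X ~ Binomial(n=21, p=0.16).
1.9192 nats

We have X ~ Binomial(n=21, p=0.16).

The Shannon entropy measures the uncertainty or information content of the distribution.

For a Binomial distribution with n=21, p=0.16:
H(X) = 1.9192 nats

(In bits, this would be 2.7688 bits.)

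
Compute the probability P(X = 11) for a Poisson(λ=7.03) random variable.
0.045948

We have X ~ Poisson(λ=7.03).

For a Poisson distribution, the PMF gives us the probability of each outcome.

Using the PMF formula:
P(X = 11) = 0.045948

Rounded to 4 decimal places: 0.0459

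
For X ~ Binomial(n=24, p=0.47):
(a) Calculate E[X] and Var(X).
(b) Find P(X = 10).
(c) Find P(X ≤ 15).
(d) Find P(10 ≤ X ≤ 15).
(a) E[X] = 11.2800, Var(X) = 5.9784
(b) P(X = 10) = 0.142356
(c) P(X ≤ 15) = 0.958145
(d) P(10 ≤ X ≤ 15) = 0.723812

We have X ~ Binomial(n=24, p=0.47).

(a) Moments:
E[X] = 11.2800
Var(X) = 5.9784
σ = √Var(X) = 2.4451

(b) Point probability using PMF:
P(X = 10) = 0.142356

(c) Cumulative probability using CDF:
P(X ≤ 15) = F(15) = 0.958145

(d) Range probability:
P(10 ≤ X ≤ 15) = P(X ≤ 15) - P(X ≤ 9)
                   = F(15) - F(9)
                   = 0.958145 - 0.234333
                   = 0.723812

This means approximately 72.4% of outcomes fall in the interval [10, 15].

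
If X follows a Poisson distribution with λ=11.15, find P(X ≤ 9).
0.324456

We have X ~ Poisson(λ=11.15).

The CDF gives us P(X ≤ k).

Using the CDF:
P(X ≤ 9) = 0.324456

This means there's approximately a 32.4% chance that X is at most 9.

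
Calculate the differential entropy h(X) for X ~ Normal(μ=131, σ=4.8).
2.9876 nats

We have X ~ Normal(μ=131, σ=4.8).

The differential entropy measures the uncertainty or information content of the distribution.

For a Normal distribution with μ=131, σ=4.8:
h(X) = 2.9876 nats

(In bits, this would be 4.3101 bits.)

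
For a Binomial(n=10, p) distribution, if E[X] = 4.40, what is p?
p = 0.44

For a Binomial(n, p) distribution:
E[X] = n × p

Given n = 10 and E[X] = 4.40:
4.40 = 10 × p
p = 4.40 / 10 = 0.44

Verification: Binomial(10, 0.44) has E[X] = 4.40 ✓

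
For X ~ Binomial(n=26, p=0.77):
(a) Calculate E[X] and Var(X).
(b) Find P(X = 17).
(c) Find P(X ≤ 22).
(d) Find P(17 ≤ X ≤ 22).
(a) E[X] = 20.0200, Var(X) = 4.6046
(b) P(X = 17) = 0.066173
(c) P(X ≤ 22) = 0.880224
(d) P(17 ≤ X ≤ 22) = 0.824187

We have X ~ Binomial(n=26, p=0.77).

(a) Moments:
E[X] = 20.0200
Var(X) = 4.6046
σ = √Var(X) = 2.1458

(b) Point probability using PMF:
P(X = 17) = 0.066173

(c) Cumulative probability using CDF:
P(X ≤ 22) = F(22) = 0.880224

(d) Range probability:
P(17 ≤ X ≤ 22) = P(X ≤ 22) - P(X ≤ 16)
                   = F(22) - F(16)
                   = 0.880224 - 0.056037
                   = 0.824187

This means approximately 82.4% of outcomes fall in the interval [17, 22].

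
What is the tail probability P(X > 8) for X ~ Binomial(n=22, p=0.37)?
0.429618

We have X ~ Binomial(n=22, p=0.37).

P(X > 8) = 1 - P(X ≤ 8)
                = 1 - F(8)
                = 1 - 0.570382
                = 0.429618

So there's approximately a 43.0% chance that X exceeds 8.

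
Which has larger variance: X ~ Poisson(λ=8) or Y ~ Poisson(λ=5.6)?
X has larger variance (8.0000 > 5.6000)

Compute the variance for each distribution:

X ~ Poisson(λ=8):
Var(X) = 8.0000

Y ~ Poisson(λ=5.6):
Var(Y) = 5.6000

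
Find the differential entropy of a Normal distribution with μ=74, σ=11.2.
3.8349 nats

We have X ~ Normal(μ=74, σ=11.2).

The differential entropy measures the uncertainty or information content of the distribution.

For a Normal distribution with μ=74, σ=11.2:
h(X) = 3.8349 nats

(In bits, this would be 5.5325 bits.)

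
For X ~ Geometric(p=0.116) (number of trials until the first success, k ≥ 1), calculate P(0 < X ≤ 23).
0.941332

We have X ~ Geometric(p=0.116) (number of trials until the first success, k ≥ 1).

To find P(0 < X ≤ 23), we use:
P(0 < X ≤ 23) = P(X ≤ 23) - P(X ≤ 0)
                 = F(23) - F(0)
                 = 0.941332 - 0.000000
                 = 0.941332

So there's approximately a 94.1% chance that X falls in this range.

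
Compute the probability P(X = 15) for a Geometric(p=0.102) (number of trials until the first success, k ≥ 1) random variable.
0.022619

We have X ~ Geometric(p=0.102) (number of trials until the first success, k ≥ 1).

For a Geometric distribution, the PMF gives us the probability of each outcome.

Using the PMF formula:
P(X = 15) = 0.022619

Rounded to 4 decimal places: 0.0226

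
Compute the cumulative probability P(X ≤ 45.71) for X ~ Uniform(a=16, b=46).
0.990333

We have X ~ Uniform(a=16, b=46).

The CDF gives us P(X ≤ k).

Using the CDF:
P(X ≤ 45.71) = 0.990333

This means there's approximately a 99.0% chance that X is at most 45.71.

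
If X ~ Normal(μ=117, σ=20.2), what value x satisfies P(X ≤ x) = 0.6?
122.1176

We have X ~ Normal(μ=117, σ=20.2).

We want to find x such that P(X ≤ x) = 0.6.

This is the 60th percentile, which means 60% of values fall below this point.

Using the inverse CDF (quantile function):
x = F⁻¹(0.6) = 122.1176

Verification: P(X ≤ 122.1176) = 0.6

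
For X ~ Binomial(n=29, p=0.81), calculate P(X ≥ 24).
0.518112

We have X ~ Binomial(n=29, p=0.81).

For discrete distributions, P(X ≥ 24) = 1 - P(X ≤ 23).

P(X ≤ 23) = 0.481888
P(X ≥ 24) = 1 - 0.481888 = 0.518112

So there's approximately a 51.8% chance that X is at least 24.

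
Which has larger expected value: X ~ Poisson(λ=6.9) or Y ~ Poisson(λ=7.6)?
Y has larger mean (7.6000 > 6.9000)

Compute the expected value for each distribution:

X ~ Poisson(λ=6.9):
E[X] = 6.9000

Y ~ Poisson(λ=7.6):
E[Y] = 7.6000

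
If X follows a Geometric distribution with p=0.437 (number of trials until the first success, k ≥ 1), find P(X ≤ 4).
0.899531

We have X ~ Geometric(p=0.437) (number of trials until the first success, k ≥ 1).

The CDF gives us P(X ≤ k).

Using the CDF:
P(X ≤ 4) = 0.899531

This means there's approximately a 90.0% chance that X is at most 4.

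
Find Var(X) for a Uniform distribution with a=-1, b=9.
8.3333

We have X ~ Uniform(a=-1, b=9).

For a Uniform distribution with a=-1, b=9:
Var(X) = 8.3333

The variance measures the spread of the distribution around the mean.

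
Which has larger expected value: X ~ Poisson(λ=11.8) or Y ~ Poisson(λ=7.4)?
X has larger mean (11.8000 > 7.4000)

Compute the expected value for each distribution:

X ~ Poisson(λ=11.8):
E[X] = 11.8000

Y ~ Poisson(λ=7.4):
E[Y] = 7.4000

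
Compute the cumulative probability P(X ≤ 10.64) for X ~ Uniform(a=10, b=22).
0.053333

We have X ~ Uniform(a=10, b=22).

The CDF gives us P(X ≤ k).

Using the CDF:
P(X ≤ 10.64) = 0.053333

This means there's approximately a 5.3% chance that X is at most 10.64.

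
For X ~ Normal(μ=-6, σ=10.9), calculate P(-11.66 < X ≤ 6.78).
0.577710

We have X ~ Normal(μ=-6, σ=10.9).

To find P(-11.66 < X ≤ 6.78), we use:
P(-11.66 < X ≤ 6.78) = P(X ≤ 6.78) - P(X ≤ -11.66)
                 = F(6.78) - F(-11.66)
                 = 0.879497 - 0.301788
                 = 0.577710

So there's approximately a 57.8% chance that X falls in this range.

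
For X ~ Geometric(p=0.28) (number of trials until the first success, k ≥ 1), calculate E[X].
3.5714

We have X ~ Geometric(p=0.28) (number of trials until the first success, k ≥ 1).

For a Geometric distribution with p=0.28 (number of trials until the first success, k ≥ 1):
E[X] = 3.5714

This is the expected (average) value of X.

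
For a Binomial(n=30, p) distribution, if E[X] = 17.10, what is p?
p = 0.57

For a Binomial(n, p) distribution:
E[X] = n × p

Given n = 30 and E[X] = 17.10:
17.10 = 30 × p
p = 17.10 / 30 = 0.57

Verification: Binomial(30, 0.57) has E[X] = 17.10 ✓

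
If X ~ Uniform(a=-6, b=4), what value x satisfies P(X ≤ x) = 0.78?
1.8000

We have X ~ Uniform(a=-6, b=4).

We want to find x such that P(X ≤ x) = 0.78.

This is the 78th percentile, which means 78% of values fall below this point.

Using the inverse CDF (quantile function):
x = F⁻¹(0.78) = 1.8000

Verification: P(X ≤ 1.8000) = 0.78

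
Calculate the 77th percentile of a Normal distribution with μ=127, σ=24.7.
145.2495

We have X ~ Normal(μ=127, σ=24.7).

We want to find x such that P(X ≤ x) = 0.77.

This is the 77th percentile, which means 77% of values fall below this point.

Using the inverse CDF (quantile function):
x = F⁻¹(0.77) = 145.2495

Verification: P(X ≤ 145.2495) = 0.77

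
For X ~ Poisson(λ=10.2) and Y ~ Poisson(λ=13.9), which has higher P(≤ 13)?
X has higher probability (P(X ≤ 13) = 0.8494 > P(Y ≤ 13) = 0.4751)

Compute P(≤ 13) for each distribution:

X ~ Poisson(λ=10.2):
P(X ≤ 13) = 0.8494

Y ~ Poisson(λ=13.9):
P(Y ≤ 13) = 0.4751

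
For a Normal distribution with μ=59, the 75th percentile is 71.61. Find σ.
σ = 18.6956

For X ~ Normal(μ, σ), the p-th percentile satisfies x = μ + z_p × σ,
where z_p = Φ⁻¹(p) is the standard normal quantile.

Step 1: z_{0.75} = Φ⁻¹(0.75) = 0.6745

Step 2: Solve for σ:
71.61 = 59 + 0.6745 × σ
σ = (71.61 - 59) / 0.6745
σ = 12.61 / 0.6745
σ = 18.6956

Verification: μ + z × σ = 59 + 0.6745 × 18.6956 = 71.61 ✓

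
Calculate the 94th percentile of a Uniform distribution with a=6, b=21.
20.1000

We have X ~ Uniform(a=6, b=21).

We want to find x such that P(X ≤ x) = 0.94.

This is the 94th percentile, which means 94% of values fall below this point.

Using the inverse CDF (quantile function):
x = F⁻¹(0.94) = 20.1000

Verification: P(X ≤ 20.1000) = 0.94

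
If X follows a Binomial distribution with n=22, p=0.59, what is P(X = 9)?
0.039864

We have X ~ Binomial(n=22, p=0.59).

For a Binomial distribution, the PMF gives us the probability of each outcome.

Using the PMF formula:
P(X = 9) = 0.039864

Rounded to 4 decimal places: 0.0399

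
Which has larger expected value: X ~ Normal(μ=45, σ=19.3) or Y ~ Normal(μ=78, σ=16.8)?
Y has larger mean (78.0000 > 45.0000)

Compute the expected value for each distribution:

X ~ Normal(μ=45, σ=19.3):
E[X] = 45.0000

Y ~ Normal(μ=78, σ=16.8):
E[Y] = 78.0000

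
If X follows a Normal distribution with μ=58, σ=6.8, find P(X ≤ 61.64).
0.703777

We have X ~ Normal(μ=58, σ=6.8).

The CDF gives us P(X ≤ k).

Using the CDF:
P(X ≤ 61.64) = 0.703777

This means there's approximately a 70.4% chance that X is at most 61.64.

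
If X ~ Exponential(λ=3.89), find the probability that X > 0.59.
0.100751

We have X ~ Exponential(λ=3.89).

P(X > 0.59) = 1 - P(X ≤ 0.59)
                = 1 - F(0.59)
                = 1 - 0.899249
                = 0.100751

So there's approximately a 10.1% chance that X exceeds 0.59.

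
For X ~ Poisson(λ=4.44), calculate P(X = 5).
0.169616

We have X ~ Poisson(λ=4.44).

For a Poisson distribution, the PMF gives us the probability of each outcome.

Using the PMF formula:
P(X = 5) = 0.169616

Rounded to 4 decimal places: 0.1696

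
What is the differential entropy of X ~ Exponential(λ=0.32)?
2.1394 nats

We have X ~ Exponential(λ=0.32).

The differential entropy measures the uncertainty or information content of the distribution.

For an Exponential distribution with λ=0.32:
h(X) = 2.1394 nats

(In bits, this would be 3.0866 bits.)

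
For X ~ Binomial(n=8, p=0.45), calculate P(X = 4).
0.262663

We have X ~ Binomial(n=8, p=0.45).

For a Binomial distribution, the PMF gives us the probability of each outcome.

Using the PMF formula:
P(X = 4) = 0.262663

Rounded to 4 decimal places: 0.2627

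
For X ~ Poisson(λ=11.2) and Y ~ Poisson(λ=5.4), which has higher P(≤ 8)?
Y has higher probability (P(Y ≤ 8) = 0.9027 > P(X ≤ 8) = 0.2147)

Compute P(≤ 8) for each distribution:

X ~ Poisson(λ=11.2):
P(X ≤ 8) = 0.2147

Y ~ Poisson(λ=5.4):
P(Y ≤ 8) = 0.9027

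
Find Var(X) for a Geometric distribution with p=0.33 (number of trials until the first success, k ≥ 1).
6.1524

We have X ~ Geometric(p=0.33) (number of trials until the first success, k ≥ 1).

For a Geometric distribution with p=0.33 (number of trials until the first success, k ≥ 1):
Var(X) = 6.1524

The variance measures the spread of the distribution around the mean.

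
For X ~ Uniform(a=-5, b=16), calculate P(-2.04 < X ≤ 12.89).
0.710952

We have X ~ Uniform(a=-5, b=16).

To find P(-2.04 < X ≤ 12.89), we use:
P(-2.04 < X ≤ 12.89) = P(X ≤ 12.89) - P(X ≤ -2.04)
                 = F(12.89) - F(-2.04)
                 = 0.851905 - 0.140952
                 = 0.710952

So there's approximately a 71.1% chance that X falls in this range.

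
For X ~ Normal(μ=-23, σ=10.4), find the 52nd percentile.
-22.4784

We have X ~ Normal(μ=-23, σ=10.4).

We want to find x such that P(X ≤ x) = 0.52.

This is the 52nd percentile, which means 52% of values fall below this point.

Using the inverse CDF (quantile function):
x = F⁻¹(0.52) = -22.4784

Verification: P(X ≤ -22.4784) = 0.52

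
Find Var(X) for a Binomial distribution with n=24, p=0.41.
5.8056

We have X ~ Binomial(n=24, p=0.41).

For a Binomial distribution with n=24, p=0.41:
Var(X) = 5.8056

The variance measures the spread of the distribution around the mean.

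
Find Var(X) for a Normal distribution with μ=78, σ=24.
576.0000

We have X ~ Normal(μ=78, σ=24).

For a Normal distribution with μ=78, σ=24:
Var(X) = 576.0000

The variance measures the spread of the distribution around the mean.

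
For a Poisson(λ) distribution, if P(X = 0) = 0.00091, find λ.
λ = 7.0021

For a Poisson(λ) distribution, the PMF at 0 is:
P(X = 0) = λ^0 e^(-λ) / 0! = e^(-λ)

Given P(X = 0) = 0.00091:
e^(-λ) = 0.00091
-λ = ln(0.00091)
λ = -ln(0.00091) = 7.0021

Verification: e^(-7.0021) = 0.00091 ✓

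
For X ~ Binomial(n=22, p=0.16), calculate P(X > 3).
0.477352

We have X ~ Binomial(n=22, p=0.16).

P(X > 3) = 1 - P(X ≤ 3)
                = 1 - F(3)
                = 1 - 0.522648
                = 0.477352

So there's approximately a 47.7% chance that X exceeds 3.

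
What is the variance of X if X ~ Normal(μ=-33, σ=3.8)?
14.4400

We have X ~ Normal(μ=-33, σ=3.8).

For a Normal distribution with μ=-33, σ=3.8:
Var(X) = 14.4400

The variance measures the spread of the distribution around the mean.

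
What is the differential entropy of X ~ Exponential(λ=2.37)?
0.1371 nats

We have X ~ Exponential(λ=2.37).

The differential entropy measures the uncertainty or information content of the distribution.

For an Exponential distribution with λ=2.37:
h(X) = 0.1371 nats

(In bits, this would be 0.1978 bits.)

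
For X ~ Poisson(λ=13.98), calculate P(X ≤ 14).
0.572556

We have X ~ Poisson(λ=13.98).

The CDF gives us P(X ≤ k).

Using the CDF:
P(X ≤ 14) = 0.572556

This means there's approximately a 57.3% chance that X is at most 14.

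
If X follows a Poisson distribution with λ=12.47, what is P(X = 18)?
0.031886

We have X ~ Poisson(λ=12.47).

For a Poisson distribution, the PMF gives us the probability of each outcome.

Using the PMF formula:
P(X = 18) = 0.031886

Rounded to 4 decimal places: 0.0319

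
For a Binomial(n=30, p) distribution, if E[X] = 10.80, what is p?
p = 0.36

For a Binomial(n, p) distribution:
E[X] = n × p

Given n = 30 and E[X] = 10.80:
10.80 = 30 × p
p = 10.80 / 30 = 0.36

Verification: Binomial(30, 0.36) has E[X] = 10.80 ✓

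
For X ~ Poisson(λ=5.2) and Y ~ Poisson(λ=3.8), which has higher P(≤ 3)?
Y has higher probability (P(Y ≤ 3) = 0.4735 > P(X ≤ 3) = 0.2381)

Compute P(≤ 3) for each distribution:

X ~ Poisson(λ=5.2):
P(X ≤ 3) = 0.2381

Y ~ Poisson(λ=3.8):
P(Y ≤ 3) = 0.4735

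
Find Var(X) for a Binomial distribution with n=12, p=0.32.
2.6112

We have X ~ Binomial(n=12, p=0.32).

For a Binomial distribution with n=12, p=0.32:
Var(X) = 2.6112

The variance measures the spread of the distribution around the mean.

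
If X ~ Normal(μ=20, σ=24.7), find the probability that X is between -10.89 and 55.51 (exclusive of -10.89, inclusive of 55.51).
0.819195

We have X ~ Normal(μ=20, σ=24.7).

To find P(-10.89 < X ≤ 55.51), we use:
P(-10.89 < X ≤ 55.51) = P(X ≤ 55.51) - P(X ≤ -10.89)
                 = F(55.51) - F(-10.89)
                 = 0.924734 - 0.105539
                 = 0.819195

So there's approximately a 81.9% chance that X falls in this range.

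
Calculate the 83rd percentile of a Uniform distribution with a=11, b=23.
20.9600

We have X ~ Uniform(a=11, b=23).

We want to find x such that P(X ≤ x) = 0.83.

This is the 83rd percentile, which means 83% of values fall below this point.

Using the inverse CDF (quantile function):
x = F⁻¹(0.83) = 20.9600

Verification: P(X ≤ 20.9600) = 0.83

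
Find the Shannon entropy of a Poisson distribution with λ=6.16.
2.3129 nats

We have X ~ Poisson(λ=6.16).

The Shannon entropy measures the uncertainty or information content of the distribution.

For a Poisson distribution with λ=6.16:
H(X) = 2.3129 nats

(In bits, this would be 3.3368 bits.)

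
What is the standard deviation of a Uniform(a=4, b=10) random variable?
1.7321

We have X ~ Uniform(a=4, b=10).

For a Uniform distribution with a=4, b=10:
σ = √Var(X) = 1.7321

The standard deviation is the square root of the variance.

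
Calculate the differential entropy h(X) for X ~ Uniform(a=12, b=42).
3.4012 nats

We have X ~ Uniform(a=12, b=42).

The differential entropy measures the uncertainty or information content of the distribution.

For a Uniform distribution with a=12, b=42:
h(X) = 3.4012 nats

(In bits, this would be 4.9069 bits.)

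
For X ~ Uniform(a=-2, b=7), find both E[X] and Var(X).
E[X] = 2.5000, Var(X) = 6.7500

We have X ~ Uniform(a=-2, b=7).

For a Uniform distribution with a=-2, b=7:

Expected value:
E[X] = 2.5000

Variance:
Var(X) = 6.7500

Standard deviation:
σ = √Var(X) = 2.5981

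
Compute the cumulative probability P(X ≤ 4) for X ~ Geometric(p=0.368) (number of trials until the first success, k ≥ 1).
0.840460

We have X ~ Geometric(p=0.368) (number of trials until the first success, k ≥ 1).

The CDF gives us P(X ≤ k).

Using the CDF:
P(X ≤ 4) = 0.840460

This means there's approximately a 84.0% chance that X is at most 4.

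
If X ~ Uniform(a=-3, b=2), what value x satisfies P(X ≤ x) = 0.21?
-1.9500

We have X ~ Uniform(a=-3, b=2).

We want to find x such that P(X ≤ x) = 0.21.

This is the 21st percentile, which means 21% of values fall below this point.

Using the inverse CDF (quantile function):
x = F⁻¹(0.21) = -1.9500

Verification: P(X ≤ -1.9500) = 0.21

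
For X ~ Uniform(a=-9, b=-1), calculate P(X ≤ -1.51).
0.936250

We have X ~ Uniform(a=-9, b=-1).

The CDF gives us P(X ≤ k).

Using the CDF:
P(X ≤ -1.51) = 0.936250

This means there's approximately a 93.6% chance that X is at most -1.51.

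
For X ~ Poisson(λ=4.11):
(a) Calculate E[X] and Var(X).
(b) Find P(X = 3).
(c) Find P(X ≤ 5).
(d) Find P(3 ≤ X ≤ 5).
(a) E[X] = 4.1100, Var(X) = 4.1100
(b) P(X = 3) = 0.189856
(c) P(X ≤ 5) = 0.767710
(d) P(3 ≤ X ≤ 5) = 0.545286

We have X ~ Poisson(λ=4.11).

(a) Moments:
E[X] = 4.1100
Var(X) = 4.1100
σ = √Var(X) = 2.0273

(b) Point probability using PMF:
P(X = 3) = 0.189856

(c) Cumulative probability using CDF:
P(X ≤ 5) = F(5) = 0.767710

(d) Range probability:
P(3 ≤ X ≤ 5) = P(X ≤ 5) - P(X ≤ 2)
                   = F(5) - F(2)
                   = 0.767710 - 0.222425
                   = 0.545286

This means approximately 54.5% of outcomes fall in the interval [3, 5].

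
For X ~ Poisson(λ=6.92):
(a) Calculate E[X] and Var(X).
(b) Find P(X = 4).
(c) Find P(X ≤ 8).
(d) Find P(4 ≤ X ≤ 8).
(a) E[X] = 6.9200, Var(X) = 6.9200
(b) P(X = 4) = 0.094383
(c) P(X ≤ 8) = 0.739460
(d) P(4 ≤ X ≤ 8) = 0.653428

We have X ~ Poisson(λ=6.92).

(a) Moments:
E[X] = 6.9200
Var(X) = 6.9200
σ = √Var(X) = 2.6306

(b) Point probability using PMF:
P(X = 4) = 0.094383

(c) Cumulative probability using CDF:
P(X ≤ 8) = F(8) = 0.739460

(d) Range probability:
P(4 ≤ X ≤ 8) = P(X ≤ 8) - P(X ≤ 3)
                   = F(8) - F(3)
                   = 0.739460 - 0.086032
                   = 0.653428

This means approximately 65.3% of outcomes fall in the interval [4, 8].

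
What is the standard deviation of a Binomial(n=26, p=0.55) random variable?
2.5367

We have X ~ Binomial(n=26, p=0.55).

For a Binomial distribution with n=26, p=0.55:
σ = √Var(X) = 2.5367

The standard deviation is the square root of the variance.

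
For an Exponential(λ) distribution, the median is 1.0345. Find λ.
λ = 0.6700

For X ~ Exponential(λ), the CDF is F(x) = 1 - e^(-λx).
The median m satisfies F(m) = 0.5:
1 - e^(-λm) = 0.5
e^(-λm) = 0.5
λm = ln(2)
m = ln(2) / λ

Given m = 1.0345:
λ = ln(2) / 1.0345 = 0.693147 / 1.0345 = 0.6700

Verification: ln(2) / 0.6700 = 1.0345 ✓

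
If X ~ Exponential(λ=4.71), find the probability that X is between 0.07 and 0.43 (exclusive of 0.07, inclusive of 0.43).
0.587185

We have X ~ Exponential(λ=4.71).

To find P(0.07 < X ≤ 0.43), we use:
P(0.07 < X ≤ 0.43) = P(X ≤ 0.43) - P(X ≤ 0.07)
                 = F(0.43) - F(0.07)
                 = 0.868046 - 0.280861
                 = 0.587185

So there's approximately a 58.7% chance that X falls in this range.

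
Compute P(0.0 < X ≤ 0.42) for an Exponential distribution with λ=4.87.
0.870672

We have X ~ Exponential(λ=4.87).

To find P(0.0 < X ≤ 0.42), we use:
P(0.0 < X ≤ 0.42) = P(X ≤ 0.42) - P(X ≤ 0.0)
                 = F(0.42) - F(0.0)
                 = 0.870672 - 0.000000
                 = 0.870672

So there's approximately a 87.1% chance that X falls in this range.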